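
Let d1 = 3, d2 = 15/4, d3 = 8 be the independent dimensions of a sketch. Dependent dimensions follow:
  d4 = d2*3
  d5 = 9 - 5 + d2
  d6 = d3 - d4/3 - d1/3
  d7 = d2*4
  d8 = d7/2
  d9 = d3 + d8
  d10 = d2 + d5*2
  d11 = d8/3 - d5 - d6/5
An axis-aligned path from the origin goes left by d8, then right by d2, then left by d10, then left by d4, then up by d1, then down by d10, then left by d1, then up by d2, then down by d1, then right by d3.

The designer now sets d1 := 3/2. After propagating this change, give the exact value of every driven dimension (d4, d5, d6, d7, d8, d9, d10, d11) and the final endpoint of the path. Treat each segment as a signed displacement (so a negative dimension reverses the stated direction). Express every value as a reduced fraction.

Apply edit: d1 := 3/2
  d4 = d2*3 = 45/4
  d5 = 9 - 5 + d2 = 31/4
  d6 = d3 - d4/3 - d1/3 = 15/4
  d7 = d2*4 = 15
  d8 = d7/2 = 15/2
  d9 = d3 + d8 = 31/2
  d10 = d2 + d5*2 = 77/4
  d11 = d8/3 - d5 - d6/5 = -6
Walk from origin (0, 0):
  seg 1: left by d8 = 15/2 → (-15/2, 0)
  seg 2: right by d2 = 15/4 → (-15/4, 0)
  seg 3: left by d10 = 77/4 → (-23, 0)
  seg 4: left by d4 = 45/4 → (-137/4, 0)
  seg 5: up by d1 = 3/2 → (-137/4, 3/2)
  seg 6: down by d10 = 77/4 → (-137/4, -71/4)
  seg 7: left by d1 = 3/2 → (-143/4, -71/4)
  seg 8: up by d2 = 15/4 → (-143/4, -14)
  seg 9: down by d1 = 3/2 → (-143/4, -31/2)
  seg 10: right by d3 = 8 → (-111/4, -31/2)

d4 = 45/4
d5 = 31/4
d6 = 15/4
d7 = 15
d8 = 15/2
d9 = 31/2
d10 = 77/4
d11 = -6
endpoint = (-111/4, -31/2)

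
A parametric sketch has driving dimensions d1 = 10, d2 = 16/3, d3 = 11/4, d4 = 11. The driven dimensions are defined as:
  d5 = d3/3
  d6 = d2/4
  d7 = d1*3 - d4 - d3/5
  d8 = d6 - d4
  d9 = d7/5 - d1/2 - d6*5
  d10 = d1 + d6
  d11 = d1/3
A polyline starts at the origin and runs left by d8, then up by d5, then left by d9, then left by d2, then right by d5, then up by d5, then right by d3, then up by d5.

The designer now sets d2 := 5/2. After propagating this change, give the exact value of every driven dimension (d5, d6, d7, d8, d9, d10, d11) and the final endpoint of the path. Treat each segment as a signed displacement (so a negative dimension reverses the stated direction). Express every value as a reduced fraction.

d5 = 11/12
d6 = 5/8
d7 = 369/20
d8 = -83/8
d9 = -887/200
d10 = 85/8
d11 = 10/3
endpoint = (4793/300, 11/4)

Apply edit: d2 := 5/2
  d5 = d3/3 = 11/12
  d6 = d2/4 = 5/8
  d7 = d1*3 - d4 - d3/5 = 369/20
  d8 = d6 - d4 = -83/8
  d9 = d7/5 - d1/2 - d6*5 = -887/200
  d10 = d1 + d6 = 85/8
  d11 = d1/3 = 10/3
Walk from origin (0, 0):
  seg 1: left by d8 = -83/8 → (83/8, 0)
  seg 2: up by d5 = 11/12 → (83/8, 11/12)
  seg 3: left by d9 = -887/200 → (1481/100, 11/12)
  seg 4: left by d2 = 5/2 → (1231/100, 11/12)
  seg 5: right by d5 = 11/12 → (992/75, 11/12)
  seg 6: up by d5 = 11/12 → (992/75, 11/6)
  seg 7: right by d3 = 11/4 → (4793/300, 11/6)
  seg 8: up by d5 = 11/12 → (4793/300, 11/4)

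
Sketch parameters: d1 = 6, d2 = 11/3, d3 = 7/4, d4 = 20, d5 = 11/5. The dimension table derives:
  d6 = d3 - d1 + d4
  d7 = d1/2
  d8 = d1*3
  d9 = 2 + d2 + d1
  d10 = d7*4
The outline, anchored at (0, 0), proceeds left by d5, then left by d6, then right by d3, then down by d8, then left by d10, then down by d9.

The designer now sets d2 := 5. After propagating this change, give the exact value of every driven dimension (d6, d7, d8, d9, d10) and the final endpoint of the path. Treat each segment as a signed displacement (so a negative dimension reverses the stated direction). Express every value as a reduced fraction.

d6 = 63/4
d7 = 3
d8 = 18
d9 = 13
d10 = 12
endpoint = (-141/5, -31)

Apply edit: d2 := 5
  d6 = d3 - d1 + d4 = 63/4
  d7 = d1/2 = 3
  d8 = d1*3 = 18
  d9 = 2 + d2 + d1 = 13
  d10 = d7*4 = 12
Walk from origin (0, 0):
  seg 1: left by d5 = 11/5 → (-11/5, 0)
  seg 2: left by d6 = 63/4 → (-359/20, 0)
  seg 3: right by d3 = 7/4 → (-81/5, 0)
  seg 4: down by d8 = 18 → (-81/5, -18)
  seg 5: left by d10 = 12 → (-141/5, -18)
  seg 6: down by d9 = 13 → (-141/5, -31)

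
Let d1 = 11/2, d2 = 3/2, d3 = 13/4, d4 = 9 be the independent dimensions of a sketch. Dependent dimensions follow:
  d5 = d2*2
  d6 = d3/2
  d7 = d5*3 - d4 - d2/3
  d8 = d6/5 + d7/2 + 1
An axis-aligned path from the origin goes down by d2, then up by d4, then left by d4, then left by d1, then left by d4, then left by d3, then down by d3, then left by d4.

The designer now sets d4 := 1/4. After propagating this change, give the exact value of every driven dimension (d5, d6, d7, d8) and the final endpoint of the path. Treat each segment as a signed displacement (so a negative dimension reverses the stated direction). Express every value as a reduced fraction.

Apply edit: d4 := 1/4
  d5 = d2*2 = 3
  d6 = d3/2 = 13/8
  d7 = d5*3 - d4 - d2/3 = 33/4
  d8 = d6/5 + d7/2 + 1 = 109/20
Walk from origin (0, 0):
  seg 1: down by d2 = 3/2 → (0, -3/2)
  seg 2: up by d4 = 1/4 → (0, -5/4)
  seg 3: left by d4 = 1/4 → (-1/4, -5/4)
  seg 4: left by d1 = 11/2 → (-23/4, -5/4)
  seg 5: left by d4 = 1/4 → (-6, -5/4)
  seg 6: left by d3 = 13/4 → (-37/4, -5/4)
  seg 7: down by d3 = 13/4 → (-37/4, -9/2)
  seg 8: left by d4 = 1/4 → (-19/2, -9/2)

d5 = 3
d6 = 13/8
d7 = 33/4
d8 = 109/20
endpoint = (-19/2, -9/2)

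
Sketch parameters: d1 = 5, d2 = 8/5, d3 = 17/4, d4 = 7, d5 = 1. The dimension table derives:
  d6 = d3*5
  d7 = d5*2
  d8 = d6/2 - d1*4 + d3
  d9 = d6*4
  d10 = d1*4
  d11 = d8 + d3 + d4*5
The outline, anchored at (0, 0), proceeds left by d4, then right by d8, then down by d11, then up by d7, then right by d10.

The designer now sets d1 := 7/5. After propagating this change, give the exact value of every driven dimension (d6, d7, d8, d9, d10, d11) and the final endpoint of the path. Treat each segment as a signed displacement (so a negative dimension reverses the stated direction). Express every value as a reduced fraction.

Apply edit: d1 := 7/5
  d6 = d3*5 = 85/4
  d7 = d5*2 = 2
  d8 = d6/2 - d1*4 + d3 = 371/40
  d9 = d6*4 = 85
  d10 = d1*4 = 28/5
  d11 = d8 + d3 + d4*5 = 1941/40
Walk from origin (0, 0):
  seg 1: left by d4 = 7 → (-7, 0)
  seg 2: right by d8 = 371/40 → (91/40, 0)
  seg 3: down by d11 = 1941/40 → (91/40, -1941/40)
  seg 4: up by d7 = 2 → (91/40, -1861/40)
  seg 5: right by d10 = 28/5 → (63/8, -1861/40)

d6 = 85/4
d7 = 2
d8 = 371/40
d9 = 85
d10 = 28/5
d11 = 1941/40
endpoint = (63/8, -1861/40)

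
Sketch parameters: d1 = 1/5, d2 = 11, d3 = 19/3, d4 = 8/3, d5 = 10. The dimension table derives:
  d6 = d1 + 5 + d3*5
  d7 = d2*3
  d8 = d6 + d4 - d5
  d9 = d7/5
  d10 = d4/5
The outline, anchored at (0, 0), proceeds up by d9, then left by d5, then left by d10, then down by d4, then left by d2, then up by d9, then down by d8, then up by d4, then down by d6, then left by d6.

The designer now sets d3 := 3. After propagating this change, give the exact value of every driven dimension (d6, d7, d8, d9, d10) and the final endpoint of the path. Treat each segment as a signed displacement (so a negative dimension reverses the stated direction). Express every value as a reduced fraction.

Apply edit: d3 := 3
  d6 = d1 + 5 + d3*5 = 101/5
  d7 = d2*3 = 33
  d8 = d6 + d4 - d5 = 193/15
  d9 = d7/5 = 33/5
  d10 = d4/5 = 8/15
Walk from origin (0, 0):
  seg 1: up by d9 = 33/5 → (0, 33/5)
  seg 2: left by d5 = 10 → (-10, 33/5)
  seg 3: left by d10 = 8/15 → (-158/15, 33/5)
  seg 4: down by d4 = 8/3 → (-158/15, 59/15)
  seg 5: left by d2 = 11 → (-323/15, 59/15)
  seg 6: up by d9 = 33/5 → (-323/15, 158/15)
  seg 7: down by d8 = 193/15 → (-323/15, -7/3)
  seg 8: up by d4 = 8/3 → (-323/15, 1/3)
  seg 9: down by d6 = 101/5 → (-323/15, -298/15)
  seg 10: left by d6 = 101/5 → (-626/15, -298/15)

d6 = 101/5
d7 = 33
d8 = 193/15
d9 = 33/5
d10 = 8/15
endpoint = (-626/15, -298/15)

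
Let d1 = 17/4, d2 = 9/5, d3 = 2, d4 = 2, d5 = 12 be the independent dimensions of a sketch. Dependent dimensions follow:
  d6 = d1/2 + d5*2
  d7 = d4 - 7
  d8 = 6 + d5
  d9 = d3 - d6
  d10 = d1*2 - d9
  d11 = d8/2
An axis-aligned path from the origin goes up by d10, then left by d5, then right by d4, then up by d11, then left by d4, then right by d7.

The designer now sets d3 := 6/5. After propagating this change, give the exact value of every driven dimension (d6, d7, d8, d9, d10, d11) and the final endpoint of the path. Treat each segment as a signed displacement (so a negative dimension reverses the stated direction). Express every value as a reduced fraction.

d6 = 209/8
d7 = -5
d8 = 18
d9 = -997/40
d10 = 1337/40
d11 = 9
endpoint = (-17, 1697/40)

Apply edit: d3 := 6/5
  d6 = d1/2 + d5*2 = 209/8
  d7 = d4 - 7 = -5
  d8 = 6 + d5 = 18
  d9 = d3 - d6 = -997/40
  d10 = d1*2 - d9 = 1337/40
  d11 = d8/2 = 9
Walk from origin (0, 0):
  seg 1: up by d10 = 1337/40 → (0, 1337/40)
  seg 2: left by d5 = 12 → (-12, 1337/40)
  seg 3: right by d4 = 2 → (-10, 1337/40)
  seg 4: up by d11 = 9 → (-10, 1697/40)
  seg 5: left by d4 = 2 → (-12, 1697/40)
  seg 6: right by d7 = -5 → (-17, 1697/40)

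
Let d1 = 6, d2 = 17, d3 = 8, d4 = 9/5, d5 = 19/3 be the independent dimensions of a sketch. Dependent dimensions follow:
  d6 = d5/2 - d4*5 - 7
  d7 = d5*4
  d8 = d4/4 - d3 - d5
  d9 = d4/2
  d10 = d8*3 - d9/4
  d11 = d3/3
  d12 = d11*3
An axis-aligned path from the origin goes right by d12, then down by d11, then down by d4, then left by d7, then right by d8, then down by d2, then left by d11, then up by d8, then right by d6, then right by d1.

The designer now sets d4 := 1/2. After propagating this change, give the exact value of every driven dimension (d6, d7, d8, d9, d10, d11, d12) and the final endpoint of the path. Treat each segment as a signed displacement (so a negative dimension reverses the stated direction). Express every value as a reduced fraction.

d6 = -19/3
d7 = 76/3
d8 = -341/24
d9 = 1/4
d10 = -683/16
d11 = 8/3
d12 = 8
endpoint = (-829/24, -275/8)

Apply edit: d4 := 1/2
  d6 = d5/2 - d4*5 - 7 = -19/3
  d7 = d5*4 = 76/3
  d8 = d4/4 - d3 - d5 = -341/24
  d9 = d4/2 = 1/4
  d10 = d8*3 - d9/4 = -683/16
  d11 = d3/3 = 8/3
  d12 = d11*3 = 8
Walk from origin (0, 0):
  seg 1: right by d12 = 8 → (8, 0)
  seg 2: down by d11 = 8/3 → (8, -8/3)
  seg 3: down by d4 = 1/2 → (8, -19/6)
  seg 4: left by d7 = 76/3 → (-52/3, -19/6)
  seg 5: right by d8 = -341/24 → (-757/24, -19/6)
  seg 6: down by d2 = 17 → (-757/24, -121/6)
  seg 7: left by d11 = 8/3 → (-821/24, -121/6)
  seg 8: up by d8 = -341/24 → (-821/24, -275/8)
  seg 9: right by d6 = -19/3 → (-973/24, -275/8)
  seg 10: right by d1 = 6 → (-829/24, -275/8)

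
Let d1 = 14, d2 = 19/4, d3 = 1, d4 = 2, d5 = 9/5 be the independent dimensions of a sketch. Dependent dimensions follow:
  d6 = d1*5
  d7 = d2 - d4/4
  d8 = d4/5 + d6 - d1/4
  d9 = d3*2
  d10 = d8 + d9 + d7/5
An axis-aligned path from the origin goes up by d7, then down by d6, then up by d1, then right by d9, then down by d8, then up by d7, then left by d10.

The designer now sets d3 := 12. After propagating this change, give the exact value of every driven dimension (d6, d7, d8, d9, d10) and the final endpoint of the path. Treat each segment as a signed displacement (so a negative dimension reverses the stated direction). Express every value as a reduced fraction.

Apply edit: d3 := 12
  d6 = d1*5 = 70
  d7 = d2 - d4/4 = 17/4
  d8 = d4/5 + d6 - d1/4 = 669/10
  d9 = d3*2 = 24
  d10 = d8 + d9 + d7/5 = 367/4
Walk from origin (0, 0):
  seg 1: up by d7 = 17/4 → (0, 17/4)
  seg 2: down by d6 = 70 → (0, -263/4)
  seg 3: up by d1 = 14 → (0, -207/4)
  seg 4: right by d9 = 24 → (24, -207/4)
  seg 5: down by d8 = 669/10 → (24, -2373/20)
  seg 6: up by d7 = 17/4 → (24, -572/5)
  seg 7: left by d10 = 367/4 → (-271/4, -572/5)

d6 = 70
d7 = 17/4
d8 = 669/10
d9 = 24
d10 = 367/4
endpoint = (-271/4, -572/5)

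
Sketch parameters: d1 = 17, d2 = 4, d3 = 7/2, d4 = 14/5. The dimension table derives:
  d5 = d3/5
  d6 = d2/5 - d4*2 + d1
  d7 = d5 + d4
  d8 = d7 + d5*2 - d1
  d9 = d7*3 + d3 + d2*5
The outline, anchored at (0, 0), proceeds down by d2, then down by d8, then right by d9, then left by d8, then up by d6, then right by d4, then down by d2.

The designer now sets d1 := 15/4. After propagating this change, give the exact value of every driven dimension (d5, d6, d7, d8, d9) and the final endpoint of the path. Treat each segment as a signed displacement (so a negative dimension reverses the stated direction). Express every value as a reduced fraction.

d5 = 7/10
d6 = -21/20
d7 = 7/2
d8 = 23/20
d9 = 34
endpoint = (713/20, -51/5)

Apply edit: d1 := 15/4
  d5 = d3/5 = 7/10
  d6 = d2/5 - d4*2 + d1 = -21/20
  d7 = d5 + d4 = 7/2
  d8 = d7 + d5*2 - d1 = 23/20
  d9 = d7*3 + d3 + d2*5 = 34
Walk from origin (0, 0):
  seg 1: down by d2 = 4 → (0, -4)
  seg 2: down by d8 = 23/20 → (0, -103/20)
  seg 3: right by d9 = 34 → (34, -103/20)
  seg 4: left by d8 = 23/20 → (657/20, -103/20)
  seg 5: up by d6 = -21/20 → (657/20, -31/5)
  seg 6: right by d4 = 14/5 → (713/20, -31/5)
  seg 7: down by d2 = 4 → (713/20, -51/5)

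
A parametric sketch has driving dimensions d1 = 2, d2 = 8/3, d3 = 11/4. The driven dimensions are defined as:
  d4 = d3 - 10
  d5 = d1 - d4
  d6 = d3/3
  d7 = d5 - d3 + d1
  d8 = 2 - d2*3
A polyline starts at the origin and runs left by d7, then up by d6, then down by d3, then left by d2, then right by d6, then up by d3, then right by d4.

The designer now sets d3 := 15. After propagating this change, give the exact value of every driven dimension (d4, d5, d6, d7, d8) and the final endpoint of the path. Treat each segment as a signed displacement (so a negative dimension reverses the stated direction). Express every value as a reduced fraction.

d4 = 5
d5 = -3
d6 = 5
d7 = -16
d8 = -6
endpoint = (70/3, 5)

Apply edit: d3 := 15
  d4 = d3 - 10 = 5
  d5 = d1 - d4 = -3
  d6 = d3/3 = 5
  d7 = d5 - d3 + d1 = -16
  d8 = 2 - d2*3 = -6
Walk from origin (0, 0):
  seg 1: left by d7 = -16 → (16, 0)
  seg 2: up by d6 = 5 → (16, 5)
  seg 3: down by d3 = 15 → (16, -10)
  seg 4: left by d2 = 8/3 → (40/3, -10)
  seg 5: right by d6 = 5 → (55/3, -10)
  seg 6: up by d3 = 15 → (55/3, 5)
  seg 7: right by d4 = 5 → (70/3, 5)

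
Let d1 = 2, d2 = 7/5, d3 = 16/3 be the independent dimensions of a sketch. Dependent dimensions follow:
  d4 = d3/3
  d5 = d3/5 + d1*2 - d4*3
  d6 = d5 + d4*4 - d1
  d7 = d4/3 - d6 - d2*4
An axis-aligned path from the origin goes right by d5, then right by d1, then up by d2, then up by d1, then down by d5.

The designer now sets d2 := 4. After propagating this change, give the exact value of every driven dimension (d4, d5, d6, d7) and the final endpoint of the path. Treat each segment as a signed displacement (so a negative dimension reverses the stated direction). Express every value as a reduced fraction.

d4 = 16/9
d5 = -4/15
d6 = 218/45
d7 = -2734/135
endpoint = (26/15, 94/15)

Apply edit: d2 := 4
  d4 = d3/3 = 16/9
  d5 = d3/5 + d1*2 - d4*3 = -4/15
  d6 = d5 + d4*4 - d1 = 218/45
  d7 = d4/3 - d6 - d2*4 = -2734/135
Walk from origin (0, 0):
  seg 1: right by d5 = -4/15 → (-4/15, 0)
  seg 2: right by d1 = 2 → (26/15, 0)
  seg 3: up by d2 = 4 → (26/15, 4)
  seg 4: up by d1 = 2 → (26/15, 6)
  seg 5: down by d5 = -4/15 → (26/15, 94/15)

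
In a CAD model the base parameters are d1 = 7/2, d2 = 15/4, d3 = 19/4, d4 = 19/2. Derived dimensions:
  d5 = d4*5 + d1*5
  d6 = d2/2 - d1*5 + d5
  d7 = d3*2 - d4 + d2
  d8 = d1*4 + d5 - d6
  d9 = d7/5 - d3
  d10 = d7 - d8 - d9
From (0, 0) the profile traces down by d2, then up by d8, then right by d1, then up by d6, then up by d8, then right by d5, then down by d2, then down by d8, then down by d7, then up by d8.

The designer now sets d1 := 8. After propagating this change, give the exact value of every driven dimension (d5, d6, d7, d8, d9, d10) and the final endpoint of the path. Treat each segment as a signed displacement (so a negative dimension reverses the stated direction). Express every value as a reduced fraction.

Apply edit: d1 := 8
  d5 = d4*5 + d1*5 = 175/2
  d6 = d2/2 - d1*5 + d5 = 395/8
  d7 = d3*2 - d4 + d2 = 15/4
  d8 = d1*4 + d5 - d6 = 561/8
  d9 = d7/5 - d3 = -4
  d10 = d7 - d8 - d9 = -499/8
Walk from origin (0, 0):
  seg 1: down by d2 = 15/4 → (0, -15/4)
  seg 2: up by d8 = 561/8 → (0, 531/8)
  seg 3: right by d1 = 8 → (8, 531/8)
  seg 4: up by d6 = 395/8 → (8, 463/4)
  seg 5: up by d8 = 561/8 → (8, 1487/8)
  seg 6: right by d5 = 175/2 → (191/2, 1487/8)
  seg 7: down by d2 = 15/4 → (191/2, 1457/8)
  seg 8: down by d8 = 561/8 → (191/2, 112)
  seg 9: down by d7 = 15/4 → (191/2, 433/4)
  seg 10: up by d8 = 561/8 → (191/2, 1427/8)

d5 = 175/2
d6 = 395/8
d7 = 15/4
d8 = 561/8
d9 = -4
d10 = -499/8
endpoint = (191/2, 1427/8)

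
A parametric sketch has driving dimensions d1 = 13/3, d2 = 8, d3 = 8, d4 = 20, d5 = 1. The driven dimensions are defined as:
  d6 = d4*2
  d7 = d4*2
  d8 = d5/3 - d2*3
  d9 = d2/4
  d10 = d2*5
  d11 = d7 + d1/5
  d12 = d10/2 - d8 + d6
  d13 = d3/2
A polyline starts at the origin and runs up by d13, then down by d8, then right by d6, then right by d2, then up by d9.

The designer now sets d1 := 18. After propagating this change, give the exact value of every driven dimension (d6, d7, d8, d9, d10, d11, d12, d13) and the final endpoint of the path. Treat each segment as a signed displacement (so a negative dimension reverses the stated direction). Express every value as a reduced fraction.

Apply edit: d1 := 18
  d6 = d4*2 = 40
  d7 = d4*2 = 40
  d8 = d5/3 - d2*3 = -71/3
  d9 = d2/4 = 2
  d10 = d2*5 = 40
  d11 = d7 + d1/5 = 218/5
  d12 = d10/2 - d8 + d6 = 251/3
  d13 = d3/2 = 4
Walk from origin (0, 0):
  seg 1: up by d13 = 4 → (0, 4)
  seg 2: down by d8 = -71/3 → (0, 83/3)
  seg 3: right by d6 = 40 → (40, 83/3)
  seg 4: right by d2 = 8 → (48, 83/3)
  seg 5: up by d9 = 2 → (48, 89/3)

d6 = 40
d7 = 40
d8 = -71/3
d9 = 2
d10 = 40
d11 = 218/5
d12 = 251/3
d13 = 4
endpoint = (48, 89/3)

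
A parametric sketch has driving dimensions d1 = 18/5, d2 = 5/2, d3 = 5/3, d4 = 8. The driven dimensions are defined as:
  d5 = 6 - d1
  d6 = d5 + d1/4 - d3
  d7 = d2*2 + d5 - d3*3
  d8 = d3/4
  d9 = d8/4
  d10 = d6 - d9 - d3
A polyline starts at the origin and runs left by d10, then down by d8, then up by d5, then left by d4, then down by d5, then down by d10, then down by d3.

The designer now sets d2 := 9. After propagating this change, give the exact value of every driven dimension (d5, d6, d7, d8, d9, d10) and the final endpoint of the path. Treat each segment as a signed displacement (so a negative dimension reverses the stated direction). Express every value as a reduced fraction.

Apply edit: d2 := 9
  d5 = 6 - d1 = 12/5
  d6 = d5 + d1/4 - d3 = 49/30
  d7 = d2*2 + d5 - d3*3 = 77/5
  d8 = d3/4 = 5/12
  d9 = d8/4 = 5/48
  d10 = d6 - d9 - d3 = -11/80
Walk from origin (0, 0):
  seg 1: left by d10 = -11/80 → (11/80, 0)
  seg 2: down by d8 = 5/12 → (11/80, -5/12)
  seg 3: up by d5 = 12/5 → (11/80, 119/60)
  seg 4: left by d4 = 8 → (-629/80, 119/60)
  seg 5: down by d5 = 12/5 → (-629/80, -5/12)
  seg 6: down by d10 = -11/80 → (-629/80, -67/240)
  seg 7: down by d3 = 5/3 → (-629/80, -467/240)

d5 = 12/5
d6 = 49/30
d7 = 77/5
d8 = 5/12
d9 = 5/48
d10 = -11/80
endpoint = (-629/80, -467/240)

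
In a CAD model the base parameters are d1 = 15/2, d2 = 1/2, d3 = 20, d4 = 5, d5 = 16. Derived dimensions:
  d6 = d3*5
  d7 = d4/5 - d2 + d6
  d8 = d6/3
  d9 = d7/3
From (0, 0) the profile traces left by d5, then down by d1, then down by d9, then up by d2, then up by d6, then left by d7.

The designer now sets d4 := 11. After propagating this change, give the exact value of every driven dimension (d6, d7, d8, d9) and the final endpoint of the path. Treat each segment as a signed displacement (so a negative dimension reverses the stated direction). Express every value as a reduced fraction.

Apply edit: d4 := 11
  d6 = d3*5 = 100
  d7 = d4/5 - d2 + d6 = 1017/10
  d8 = d6/3 = 100/3
  d9 = d7/3 = 339/10
Walk from origin (0, 0):
  seg 1: left by d5 = 16 → (-16, 0)
  seg 2: down by d1 = 15/2 → (-16, -15/2)
  seg 3: down by d9 = 339/10 → (-16, -207/5)
  seg 4: up by d2 = 1/2 → (-16, -409/10)
  seg 5: up by d6 = 100 → (-16, 591/10)
  seg 6: left by d7 = 1017/10 → (-1177/10, 591/10)

d6 = 100
d7 = 1017/10
d8 = 100/3
d9 = 339/10
endpoint = (-1177/10, 591/10)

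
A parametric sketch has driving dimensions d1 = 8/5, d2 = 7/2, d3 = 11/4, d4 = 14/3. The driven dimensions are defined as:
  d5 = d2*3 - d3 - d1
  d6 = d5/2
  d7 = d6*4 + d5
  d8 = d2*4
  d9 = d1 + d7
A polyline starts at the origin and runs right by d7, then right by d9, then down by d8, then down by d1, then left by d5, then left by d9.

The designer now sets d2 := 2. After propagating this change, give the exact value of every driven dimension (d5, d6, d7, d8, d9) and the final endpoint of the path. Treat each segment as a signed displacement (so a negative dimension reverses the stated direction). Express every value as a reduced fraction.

d5 = 33/20
d6 = 33/40
d7 = 99/20
d8 = 8
d9 = 131/20
endpoint = (33/10, -48/5)

Apply edit: d2 := 2
  d5 = d2*3 - d3 - d1 = 33/20
  d6 = d5/2 = 33/40
  d7 = d6*4 + d5 = 99/20
  d8 = d2*4 = 8
  d9 = d1 + d7 = 131/20
Walk from origin (0, 0):
  seg 1: right by d7 = 99/20 → (99/20, 0)
  seg 2: right by d9 = 131/20 → (23/2, 0)
  seg 3: down by d8 = 8 → (23/2, -8)
  seg 4: down by d1 = 8/5 → (23/2, -48/5)
  seg 5: left by d5 = 33/20 → (197/20, -48/5)
  seg 6: left by d9 = 131/20 → (33/10, -48/5)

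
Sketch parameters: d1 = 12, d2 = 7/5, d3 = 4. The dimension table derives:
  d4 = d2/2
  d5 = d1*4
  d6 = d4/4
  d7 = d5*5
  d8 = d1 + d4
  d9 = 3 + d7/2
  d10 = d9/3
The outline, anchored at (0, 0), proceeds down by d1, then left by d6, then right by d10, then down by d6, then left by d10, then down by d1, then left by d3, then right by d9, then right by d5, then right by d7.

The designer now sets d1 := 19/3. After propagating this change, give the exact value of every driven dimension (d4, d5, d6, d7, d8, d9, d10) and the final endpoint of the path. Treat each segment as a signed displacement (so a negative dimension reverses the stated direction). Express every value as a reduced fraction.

d4 = 7/10
d5 = 76/3
d6 = 7/40
d7 = 380/3
d8 = 211/30
d9 = 199/3
d10 = 199/9
endpoint = (25699/120, -1541/120)

Apply edit: d1 := 19/3
  d4 = d2/2 = 7/10
  d5 = d1*4 = 76/3
  d6 = d4/4 = 7/40
  d7 = d5*5 = 380/3
  d8 = d1 + d4 = 211/30
  d9 = 3 + d7/2 = 199/3
  d10 = d9/3 = 199/9
Walk from origin (0, 0):
  seg 1: down by d1 = 19/3 → (0, -19/3)
  seg 2: left by d6 = 7/40 → (-7/40, -19/3)
  seg 3: right by d10 = 199/9 → (7897/360, -19/3)
  seg 4: down by d6 = 7/40 → (7897/360, -781/120)
  seg 5: left by d10 = 199/9 → (-7/40, -781/120)
  seg 6: down by d1 = 19/3 → (-7/40, -1541/120)
  seg 7: left by d3 = 4 → (-167/40, -1541/120)
  seg 8: right by d9 = 199/3 → (7459/120, -1541/120)
  seg 9: right by d5 = 76/3 → (10499/120, -1541/120)
  seg 10: right by d7 = 380/3 → (25699/120, -1541/120)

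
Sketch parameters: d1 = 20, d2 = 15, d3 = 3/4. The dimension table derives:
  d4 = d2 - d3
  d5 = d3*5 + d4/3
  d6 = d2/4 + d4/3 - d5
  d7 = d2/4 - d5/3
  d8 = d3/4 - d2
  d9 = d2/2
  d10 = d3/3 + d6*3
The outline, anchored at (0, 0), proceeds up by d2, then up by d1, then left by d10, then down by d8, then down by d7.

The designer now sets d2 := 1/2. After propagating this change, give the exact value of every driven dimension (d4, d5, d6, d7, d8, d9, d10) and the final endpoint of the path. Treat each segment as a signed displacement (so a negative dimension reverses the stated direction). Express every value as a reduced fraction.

d4 = -1/4
d5 = 11/3
d6 = -29/8
d7 = -79/72
d8 = -5/16
d9 = 1/4
d10 = -85/8
endpoint = (85/8, 3155/144)

Apply edit: d2 := 1/2
  d4 = d2 - d3 = -1/4
  d5 = d3*5 + d4/3 = 11/3
  d6 = d2/4 + d4/3 - d5 = -29/8
  d7 = d2/4 - d5/3 = -79/72
  d8 = d3/4 - d2 = -5/16
  d9 = d2/2 = 1/4
  d10 = d3/3 + d6*3 = -85/8
Walk from origin (0, 0):
  seg 1: up by d2 = 1/2 → (0, 1/2)
  seg 2: up by d1 = 20 → (0, 41/2)
  seg 3: left by d10 = -85/8 → (85/8, 41/2)
  seg 4: down by d8 = -5/16 → (85/8, 333/16)
  seg 5: down by d7 = -79/72 → (85/8, 3155/144)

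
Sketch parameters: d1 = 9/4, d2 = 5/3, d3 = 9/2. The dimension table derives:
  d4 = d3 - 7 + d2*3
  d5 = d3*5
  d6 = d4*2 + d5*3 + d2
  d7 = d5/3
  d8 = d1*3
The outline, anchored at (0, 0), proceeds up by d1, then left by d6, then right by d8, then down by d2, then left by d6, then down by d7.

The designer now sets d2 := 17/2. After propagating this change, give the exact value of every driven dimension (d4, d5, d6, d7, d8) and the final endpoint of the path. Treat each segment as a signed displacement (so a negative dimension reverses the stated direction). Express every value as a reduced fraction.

d4 = 23
d5 = 45/2
d6 = 122
d7 = 15/2
d8 = 27/4
endpoint = (-949/4, -55/4)

Apply edit: d2 := 17/2
  d4 = d3 - 7 + d2*3 = 23
  d5 = d3*5 = 45/2
  d6 = d4*2 + d5*3 + d2 = 122
  d7 = d5/3 = 15/2
  d8 = d1*3 = 27/4
Walk from origin (0, 0):
  seg 1: up by d1 = 9/4 → (0, 9/4)
  seg 2: left by d6 = 122 → (-122, 9/4)
  seg 3: right by d8 = 27/4 → (-461/4, 9/4)
  seg 4: down by d2 = 17/2 → (-461/4, -25/4)
  seg 5: left by d6 = 122 → (-949/4, -25/4)
  seg 6: down by d7 = 15/2 → (-949/4, -55/4)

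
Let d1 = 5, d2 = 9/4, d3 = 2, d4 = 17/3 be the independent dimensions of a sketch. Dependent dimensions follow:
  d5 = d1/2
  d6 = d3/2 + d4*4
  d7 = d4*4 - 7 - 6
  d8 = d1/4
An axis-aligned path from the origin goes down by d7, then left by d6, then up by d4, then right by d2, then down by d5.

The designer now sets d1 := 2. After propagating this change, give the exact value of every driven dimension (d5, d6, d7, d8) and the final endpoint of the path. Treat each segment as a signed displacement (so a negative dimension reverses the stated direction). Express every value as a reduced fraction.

d5 = 1
d6 = 71/3
d7 = 29/3
d8 = 1/2
endpoint = (-257/12, -5)

Apply edit: d1 := 2
  d5 = d1/2 = 1
  d6 = d3/2 + d4*4 = 71/3
  d7 = d4*4 - 7 - 6 = 29/3
  d8 = d1/4 = 1/2
Walk from origin (0, 0):
  seg 1: down by d7 = 29/3 → (0, -29/3)
  seg 2: left by d6 = 71/3 → (-71/3, -29/3)
  seg 3: up by d4 = 17/3 → (-71/3, -4)
  seg 4: right by d2 = 9/4 → (-257/12, -4)
  seg 5: down by d5 = 1 → (-257/12, -5)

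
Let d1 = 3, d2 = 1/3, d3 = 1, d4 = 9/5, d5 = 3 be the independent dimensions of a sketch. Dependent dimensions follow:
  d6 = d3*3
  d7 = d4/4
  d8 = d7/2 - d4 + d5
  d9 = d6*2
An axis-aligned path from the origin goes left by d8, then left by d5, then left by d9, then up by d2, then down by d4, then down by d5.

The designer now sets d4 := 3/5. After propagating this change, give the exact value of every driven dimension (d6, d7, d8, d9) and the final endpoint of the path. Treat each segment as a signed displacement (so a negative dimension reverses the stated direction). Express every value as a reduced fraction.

d6 = 3
d7 = 3/20
d8 = 99/40
d9 = 6
endpoint = (-459/40, -49/15)

Apply edit: d4 := 3/5
  d6 = d3*3 = 3
  d7 = d4/4 = 3/20
  d8 = d7/2 - d4 + d5 = 99/40
  d9 = d6*2 = 6
Walk from origin (0, 0):
  seg 1: left by d8 = 99/40 → (-99/40, 0)
  seg 2: left by d5 = 3 → (-219/40, 0)
  seg 3: left by d9 = 6 → (-459/40, 0)
  seg 4: up by d2 = 1/3 → (-459/40, 1/3)
  seg 5: down by d4 = 3/5 → (-459/40, -4/15)
  seg 6: down by d5 = 3 → (-459/40, -49/15)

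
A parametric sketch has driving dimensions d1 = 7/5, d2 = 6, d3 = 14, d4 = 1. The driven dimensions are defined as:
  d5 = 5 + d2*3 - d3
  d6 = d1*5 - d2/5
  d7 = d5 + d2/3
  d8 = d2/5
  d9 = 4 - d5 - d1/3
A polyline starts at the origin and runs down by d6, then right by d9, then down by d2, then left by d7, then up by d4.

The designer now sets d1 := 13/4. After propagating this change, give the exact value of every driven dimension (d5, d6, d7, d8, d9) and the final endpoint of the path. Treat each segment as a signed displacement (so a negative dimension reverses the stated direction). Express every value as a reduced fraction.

Apply edit: d1 := 13/4
  d5 = 5 + d2*3 - d3 = 9
  d6 = d1*5 - d2/5 = 301/20
  d7 = d5 + d2/3 = 11
  d8 = d2/5 = 6/5
  d9 = 4 - d5 - d1/3 = -73/12
Walk from origin (0, 0):
  seg 1: down by d6 = 301/20 → (0, -301/20)
  seg 2: right by d9 = -73/12 → (-73/12, -301/20)
  seg 3: down by d2 = 6 → (-73/12, -421/20)
  seg 4: left by d7 = 11 → (-205/12, -421/20)
  seg 5: up by d4 = 1 → (-205/12, -401/20)

d5 = 9
d6 = 301/20
d7 = 11
d8 = 6/5
d9 = -73/12
endpoint = (-205/12, -401/20)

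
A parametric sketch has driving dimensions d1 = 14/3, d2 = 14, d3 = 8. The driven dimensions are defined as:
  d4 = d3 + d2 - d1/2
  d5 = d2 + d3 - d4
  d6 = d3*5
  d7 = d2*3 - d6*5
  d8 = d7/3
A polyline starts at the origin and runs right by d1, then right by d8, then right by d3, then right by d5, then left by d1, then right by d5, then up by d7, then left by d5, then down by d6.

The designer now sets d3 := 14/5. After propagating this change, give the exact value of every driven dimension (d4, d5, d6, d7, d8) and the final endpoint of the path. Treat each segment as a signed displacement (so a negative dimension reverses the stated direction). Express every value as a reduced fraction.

d4 = 217/15
d5 = 7/3
d6 = 14
d7 = -28
d8 = -28/3
endpoint = (-21/5, -42)

Apply edit: d3 := 14/5
  d4 = d3 + d2 - d1/2 = 217/15
  d5 = d2 + d3 - d4 = 7/3
  d6 = d3*5 = 14
  d7 = d2*3 - d6*5 = -28
  d8 = d7/3 = -28/3
Walk from origin (0, 0):
  seg 1: right by d1 = 14/3 → (14/3, 0)
  seg 2: right by d8 = -28/3 → (-14/3, 0)
  seg 3: right by d3 = 14/5 → (-28/15, 0)
  seg 4: right by d5 = 7/3 → (7/15, 0)
  seg 5: left by d1 = 14/3 → (-21/5, 0)
  seg 6: right by d5 = 7/3 → (-28/15, 0)
  seg 7: up by d7 = -28 → (-28/15, -28)
  seg 8: left by d5 = 7/3 → (-21/5, -28)
  seg 9: down by d6 = 14 → (-21/5, -42)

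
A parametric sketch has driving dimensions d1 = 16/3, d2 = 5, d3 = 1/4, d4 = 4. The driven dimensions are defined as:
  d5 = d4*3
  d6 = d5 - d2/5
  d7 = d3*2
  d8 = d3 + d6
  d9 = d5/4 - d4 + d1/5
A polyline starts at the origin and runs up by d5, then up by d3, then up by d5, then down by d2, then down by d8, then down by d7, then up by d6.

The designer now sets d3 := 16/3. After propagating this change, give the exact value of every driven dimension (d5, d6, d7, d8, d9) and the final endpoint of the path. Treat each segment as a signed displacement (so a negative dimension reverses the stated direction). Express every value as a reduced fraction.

d5 = 12
d6 = 11
d7 = 32/3
d8 = 49/3
d9 = 1/15
endpoint = (0, 25/3)

Apply edit: d3 := 16/3
  d5 = d4*3 = 12
  d6 = d5 - d2/5 = 11
  d7 = d3*2 = 32/3
  d8 = d3 + d6 = 49/3
  d9 = d5/4 - d4 + d1/5 = 1/15
Walk from origin (0, 0):
  seg 1: up by d5 = 12 → (0, 12)
  seg 2: up by d3 = 16/3 → (0, 52/3)
  seg 3: up by d5 = 12 → (0, 88/3)
  seg 4: down by d2 = 5 → (0, 73/3)
  seg 5: down by d8 = 49/3 → (0, 8)
  seg 6: down by d7 = 32/3 → (0, -8/3)
  seg 7: up by d6 = 11 → (0, 25/3)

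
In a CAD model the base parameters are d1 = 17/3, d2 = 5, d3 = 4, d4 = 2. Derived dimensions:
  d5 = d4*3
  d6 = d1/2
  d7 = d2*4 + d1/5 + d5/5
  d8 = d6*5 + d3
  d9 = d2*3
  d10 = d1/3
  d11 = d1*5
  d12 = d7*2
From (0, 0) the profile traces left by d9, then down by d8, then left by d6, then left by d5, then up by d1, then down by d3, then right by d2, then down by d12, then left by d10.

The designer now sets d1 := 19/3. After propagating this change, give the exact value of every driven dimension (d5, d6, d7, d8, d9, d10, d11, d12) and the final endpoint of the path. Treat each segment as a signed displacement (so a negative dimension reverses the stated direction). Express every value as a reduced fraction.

Apply edit: d1 := 19/3
  d5 = d4*3 = 6
  d6 = d1/2 = 19/6
  d7 = d2*4 + d1/5 + d5/5 = 337/15
  d8 = d6*5 + d3 = 119/6
  d9 = d2*3 = 15
  d10 = d1/3 = 19/9
  d11 = d1*5 = 95/3
  d12 = d7*2 = 674/15
Walk from origin (0, 0):
  seg 1: left by d9 = 15 → (-15, 0)
  seg 2: down by d8 = 119/6 → (-15, -119/6)
  seg 3: left by d6 = 19/6 → (-109/6, -119/6)
  seg 4: left by d5 = 6 → (-145/6, -119/6)
  seg 5: up by d1 = 19/3 → (-145/6, -27/2)
  seg 6: down by d3 = 4 → (-145/6, -35/2)
  seg 7: right by d2 = 5 → (-115/6, -35/2)
  seg 8: down by d12 = 674/15 → (-115/6, -1873/30)
  seg 9: left by d10 = 19/9 → (-383/18, -1873/30)

d5 = 6
d6 = 19/6
d7 = 337/15
d8 = 119/6
d9 = 15
d10 = 19/9
d11 = 95/3
d12 = 674/15
endpoint = (-383/18, -1873/30)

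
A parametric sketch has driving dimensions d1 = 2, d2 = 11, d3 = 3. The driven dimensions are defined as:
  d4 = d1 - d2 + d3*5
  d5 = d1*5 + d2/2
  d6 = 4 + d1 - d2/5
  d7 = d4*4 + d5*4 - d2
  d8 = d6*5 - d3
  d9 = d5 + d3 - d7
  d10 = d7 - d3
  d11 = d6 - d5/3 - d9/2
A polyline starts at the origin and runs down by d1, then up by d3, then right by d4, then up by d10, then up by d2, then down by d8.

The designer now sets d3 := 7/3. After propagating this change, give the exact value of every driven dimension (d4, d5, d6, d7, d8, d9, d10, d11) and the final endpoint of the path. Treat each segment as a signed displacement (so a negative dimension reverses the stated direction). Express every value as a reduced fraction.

d4 = 8/3
d5 = 31/2
d6 = 19/5
d7 = 185/3
d8 = 50/3
d9 = -263/6
d10 = 178/3
d11 = 411/20
endpoint = (8/3, 54)

Apply edit: d3 := 7/3
  d4 = d1 - d2 + d3*5 = 8/3
  d5 = d1*5 + d2/2 = 31/2
  d6 = 4 + d1 - d2/5 = 19/5
  d7 = d4*4 + d5*4 - d2 = 185/3
  d8 = d6*5 - d3 = 50/3
  d9 = d5 + d3 - d7 = -263/6
  d10 = d7 - d3 = 178/3
  d11 = d6 - d5/3 - d9/2 = 411/20
Walk from origin (0, 0):
  seg 1: down by d1 = 2 → (0, -2)
  seg 2: up by d3 = 7/3 → (0, 1/3)
  seg 3: right by d4 = 8/3 → (8/3, 1/3)
  seg 4: up by d10 = 178/3 → (8/3, 179/3)
  seg 5: up by d2 = 11 → (8/3, 212/3)
  seg 6: down by d8 = 50/3 → (8/3, 54)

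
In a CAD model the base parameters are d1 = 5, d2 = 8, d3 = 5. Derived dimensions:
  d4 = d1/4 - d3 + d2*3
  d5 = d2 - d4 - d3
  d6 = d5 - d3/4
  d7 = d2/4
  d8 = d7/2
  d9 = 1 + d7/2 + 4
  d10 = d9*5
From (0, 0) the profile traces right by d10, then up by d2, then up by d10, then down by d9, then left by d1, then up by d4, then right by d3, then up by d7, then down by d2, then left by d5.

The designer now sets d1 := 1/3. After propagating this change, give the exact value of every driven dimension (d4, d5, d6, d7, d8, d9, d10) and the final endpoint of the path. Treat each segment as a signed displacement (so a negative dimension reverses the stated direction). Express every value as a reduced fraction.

Apply edit: d1 := 1/3
  d4 = d1/4 - d3 + d2*3 = 229/12
  d5 = d2 - d4 - d3 = -193/12
  d6 = d5 - d3/4 = -52/3
  d7 = d2/4 = 2
  d8 = d7/2 = 1
  d9 = 1 + d7/2 + 4 = 6
  d10 = d9*5 = 30
Walk from origin (0, 0):
  seg 1: right by d10 = 30 → (30, 0)
  seg 2: up by d2 = 8 → (30, 8)
  seg 3: up by d10 = 30 → (30, 38)
  seg 4: down by d9 = 6 → (30, 32)
  seg 5: left by d1 = 1/3 → (89/3, 32)
  seg 6: up by d4 = 229/12 → (89/3, 613/12)
  seg 7: right by d3 = 5 → (104/3, 613/12)
  seg 8: up by d7 = 2 → (104/3, 637/12)
  seg 9: down by d2 = 8 → (104/3, 541/12)
  seg 10: left by d5 = -193/12 → (203/4, 541/12)

d4 = 229/12
d5 = -193/12
d6 = -52/3
d7 = 2
d8 = 1
d9 = 6
d10 = 30
endpoint = (203/4, 541/12)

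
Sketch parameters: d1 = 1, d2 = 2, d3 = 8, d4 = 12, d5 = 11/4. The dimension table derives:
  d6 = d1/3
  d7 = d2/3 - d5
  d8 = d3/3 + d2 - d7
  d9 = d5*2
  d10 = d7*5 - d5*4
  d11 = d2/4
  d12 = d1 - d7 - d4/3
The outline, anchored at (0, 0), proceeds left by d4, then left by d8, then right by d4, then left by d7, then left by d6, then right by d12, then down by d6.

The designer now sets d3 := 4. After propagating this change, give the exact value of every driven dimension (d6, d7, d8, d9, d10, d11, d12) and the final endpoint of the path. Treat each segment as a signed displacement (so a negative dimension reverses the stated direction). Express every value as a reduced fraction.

d6 = 1/3
d7 = -25/12
d8 = 65/12
d9 = 11/2
d10 = -257/12
d11 = 1/2
d12 = -11/12
endpoint = (-55/12, -1/3)

Apply edit: d3 := 4
  d6 = d1/3 = 1/3
  d7 = d2/3 - d5 = -25/12
  d8 = d3/3 + d2 - d7 = 65/12
  d9 = d5*2 = 11/2
  d10 = d7*5 - d5*4 = -257/12
  d11 = d2/4 = 1/2
  d12 = d1 - d7 - d4/3 = -11/12
Walk from origin (0, 0):
  seg 1: left by d4 = 12 → (-12, 0)
  seg 2: left by d8 = 65/12 → (-209/12, 0)
  seg 3: right by d4 = 12 → (-65/12, 0)
  seg 4: left by d7 = -25/12 → (-10/3, 0)
  seg 5: left by d6 = 1/3 → (-11/3, 0)
  seg 6: right by d12 = -11/12 → (-55/12, 0)
  seg 7: down by d6 = 1/3 → (-55/12, -1/3)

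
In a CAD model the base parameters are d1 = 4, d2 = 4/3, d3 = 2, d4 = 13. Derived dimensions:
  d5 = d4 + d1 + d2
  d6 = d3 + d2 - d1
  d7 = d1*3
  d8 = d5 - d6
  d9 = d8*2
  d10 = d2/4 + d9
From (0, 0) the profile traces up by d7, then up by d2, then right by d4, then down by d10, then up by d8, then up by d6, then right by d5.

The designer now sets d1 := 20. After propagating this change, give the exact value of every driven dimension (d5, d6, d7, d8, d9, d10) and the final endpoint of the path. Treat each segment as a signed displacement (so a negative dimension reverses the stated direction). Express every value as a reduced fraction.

d5 = 103/3
d6 = -50/3
d7 = 60
d8 = 51
d9 = 102
d10 = 307/3
endpoint = (142/3, -20/3)

Apply edit: d1 := 20
  d5 = d4 + d1 + d2 = 103/3
  d6 = d3 + d2 - d1 = -50/3
  d7 = d1*3 = 60
  d8 = d5 - d6 = 51
  d9 = d8*2 = 102
  d10 = d2/4 + d9 = 307/3
Walk from origin (0, 0):
  seg 1: up by d7 = 60 → (0, 60)
  seg 2: up by d2 = 4/3 → (0, 184/3)
  seg 3: right by d4 = 13 → (13, 184/3)
  seg 4: down by d10 = 307/3 → (13, -41)
  seg 5: up by d8 = 51 → (13, 10)
  seg 6: up by d6 = -50/3 → (13, -20/3)
  seg 7: right by d5 = 103/3 → (142/3, -20/3)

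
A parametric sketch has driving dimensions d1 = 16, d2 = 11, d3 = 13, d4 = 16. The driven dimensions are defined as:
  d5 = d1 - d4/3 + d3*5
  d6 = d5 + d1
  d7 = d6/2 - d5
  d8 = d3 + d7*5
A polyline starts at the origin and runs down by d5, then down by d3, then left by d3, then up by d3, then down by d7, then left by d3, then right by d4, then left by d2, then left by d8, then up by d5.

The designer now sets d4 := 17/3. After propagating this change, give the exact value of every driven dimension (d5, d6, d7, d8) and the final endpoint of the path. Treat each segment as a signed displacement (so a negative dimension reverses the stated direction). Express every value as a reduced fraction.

d5 = 712/9
d6 = 856/9
d7 = -284/9
d8 = -1303/9
endpoint = (1021/9, 284/9)

Apply edit: d4 := 17/3
  d5 = d1 - d4/3 + d3*5 = 712/9
  d6 = d5 + d1 = 856/9
  d7 = d6/2 - d5 = -284/9
  d8 = d3 + d7*5 = -1303/9
Walk from origin (0, 0):
  seg 1: down by d5 = 712/9 → (0, -712/9)
  seg 2: down by d3 = 13 → (0, -829/9)
  seg 3: left by d3 = 13 → (-13, -829/9)
  seg 4: up by d3 = 13 → (-13, -712/9)
  seg 5: down by d7 = -284/9 → (-13, -428/9)
  seg 6: left by d3 = 13 → (-26, -428/9)
  seg 7: right by d4 = 17/3 → (-61/3, -428/9)
  seg 8: left by d2 = 11 → (-94/3, -428/9)
  seg 9: left by d8 = -1303/9 → (1021/9, -428/9)
  seg 10: up by d5 = 712/9 → (1021/9, 284/9)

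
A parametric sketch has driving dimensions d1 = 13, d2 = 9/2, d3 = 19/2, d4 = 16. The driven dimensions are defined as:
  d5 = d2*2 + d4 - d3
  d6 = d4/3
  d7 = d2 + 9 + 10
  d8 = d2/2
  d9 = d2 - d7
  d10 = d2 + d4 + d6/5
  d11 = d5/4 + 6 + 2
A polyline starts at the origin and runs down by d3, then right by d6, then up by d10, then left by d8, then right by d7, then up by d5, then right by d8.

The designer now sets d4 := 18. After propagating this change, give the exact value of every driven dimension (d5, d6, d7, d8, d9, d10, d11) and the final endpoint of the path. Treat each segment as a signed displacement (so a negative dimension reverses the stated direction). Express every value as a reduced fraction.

d5 = 35/2
d6 = 6
d7 = 47/2
d8 = 9/4
d9 = -19
d10 = 237/10
d11 = 99/8
endpoint = (59/2, 317/10)

Apply edit: d4 := 18
  d5 = d2*2 + d4 - d3 = 35/2
  d6 = d4/3 = 6
  d7 = d2 + 9 + 10 = 47/2
  d8 = d2/2 = 9/4
  d9 = d2 - d7 = -19
  d10 = d2 + d4 + d6/5 = 237/10
  d11 = d5/4 + 6 + 2 = 99/8
Walk from origin (0, 0):
  seg 1: down by d3 = 19/2 → (0, -19/2)
  seg 2: right by d6 = 6 → (6, -19/2)
  seg 3: up by d10 = 237/10 → (6, 71/5)
  seg 4: left by d8 = 9/4 → (15/4, 71/5)
  seg 5: right by d7 = 47/2 → (109/4, 71/5)
  seg 6: up by d5 = 35/2 → (109/4, 317/10)
  seg 7: right by d8 = 9/4 → (59/2, 317/10)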